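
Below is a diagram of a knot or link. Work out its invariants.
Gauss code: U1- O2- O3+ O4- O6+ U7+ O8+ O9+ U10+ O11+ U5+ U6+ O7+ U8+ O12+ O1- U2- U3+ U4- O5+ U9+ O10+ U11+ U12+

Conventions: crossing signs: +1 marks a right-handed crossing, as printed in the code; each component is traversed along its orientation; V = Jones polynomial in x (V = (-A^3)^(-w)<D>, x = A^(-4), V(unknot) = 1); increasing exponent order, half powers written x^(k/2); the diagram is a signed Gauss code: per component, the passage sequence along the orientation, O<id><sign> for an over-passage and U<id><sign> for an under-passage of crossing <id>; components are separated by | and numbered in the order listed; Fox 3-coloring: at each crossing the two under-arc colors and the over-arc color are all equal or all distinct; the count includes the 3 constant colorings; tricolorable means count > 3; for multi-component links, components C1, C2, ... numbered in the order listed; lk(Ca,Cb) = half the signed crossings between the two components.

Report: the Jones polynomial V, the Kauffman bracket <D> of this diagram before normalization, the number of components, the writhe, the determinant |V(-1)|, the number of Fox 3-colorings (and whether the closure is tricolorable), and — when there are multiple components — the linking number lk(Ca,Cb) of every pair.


V(x) = x^2 - x^3 + 3x^4 - 3x^5 + 3x^6 - 3x^7 + 2x^8 - x^9
bracket: -A^-18 + 2A^-14 - 3A^-10 + 3A^-6 - 3A^-2 + 3A^2 - A^6 + A^10, w = +6
1 component, writhe +6, over 12 crossings
det 17, colorings 3 of 3^12 — not tricolorable
observation: w = +6 shifts under R1 moves; the (-A^3)^(-6) factor cancels that in V


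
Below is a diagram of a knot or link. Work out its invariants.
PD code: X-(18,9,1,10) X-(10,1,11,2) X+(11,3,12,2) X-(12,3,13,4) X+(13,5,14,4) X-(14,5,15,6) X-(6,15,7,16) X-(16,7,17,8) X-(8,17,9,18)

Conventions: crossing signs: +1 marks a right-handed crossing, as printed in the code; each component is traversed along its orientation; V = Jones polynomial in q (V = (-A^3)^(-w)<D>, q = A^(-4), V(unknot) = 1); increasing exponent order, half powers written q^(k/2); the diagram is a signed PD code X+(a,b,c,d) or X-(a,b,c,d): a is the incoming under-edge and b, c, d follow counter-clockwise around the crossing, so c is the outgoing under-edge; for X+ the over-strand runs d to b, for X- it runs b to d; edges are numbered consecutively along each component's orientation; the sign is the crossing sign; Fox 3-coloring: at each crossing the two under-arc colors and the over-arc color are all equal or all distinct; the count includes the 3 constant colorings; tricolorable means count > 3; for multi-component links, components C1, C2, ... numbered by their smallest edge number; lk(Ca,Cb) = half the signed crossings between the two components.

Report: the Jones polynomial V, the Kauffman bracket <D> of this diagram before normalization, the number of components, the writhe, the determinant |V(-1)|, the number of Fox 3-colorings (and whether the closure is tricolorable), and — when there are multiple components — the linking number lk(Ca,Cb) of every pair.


V = -q^-7 + q^-6 - q^-5 + q^-4 + q^-2
<D> = -A^-7 - A + A^5 - A^9 + A^13 (w = -5)
1 component over 9 crossings, w = -5
3 Fox colorings among 3^9, |V(-1)| = 5: not tricolorable
why: det 5 = |V(-1)|; not divisible by 3, so not tricolorable


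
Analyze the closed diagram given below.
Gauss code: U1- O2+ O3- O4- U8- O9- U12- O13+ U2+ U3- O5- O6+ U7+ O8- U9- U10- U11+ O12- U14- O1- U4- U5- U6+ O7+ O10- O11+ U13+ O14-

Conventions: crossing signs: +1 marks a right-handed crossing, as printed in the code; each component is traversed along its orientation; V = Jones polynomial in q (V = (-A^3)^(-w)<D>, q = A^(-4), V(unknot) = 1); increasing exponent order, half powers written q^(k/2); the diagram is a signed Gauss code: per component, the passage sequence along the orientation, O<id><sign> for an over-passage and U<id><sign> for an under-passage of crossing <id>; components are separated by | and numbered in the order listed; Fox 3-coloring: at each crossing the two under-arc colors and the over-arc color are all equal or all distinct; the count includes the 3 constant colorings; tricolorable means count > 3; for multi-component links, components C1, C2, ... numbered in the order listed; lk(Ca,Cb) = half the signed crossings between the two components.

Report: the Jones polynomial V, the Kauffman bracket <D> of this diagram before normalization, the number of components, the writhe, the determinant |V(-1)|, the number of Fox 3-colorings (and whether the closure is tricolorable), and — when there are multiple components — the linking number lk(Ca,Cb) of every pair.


V(q) = q^-8 - 2q^-7 + 3q^-6 - 4q^-5 + 3q^-4 - 3q^-3 + 3q^-2 - q^-1 + 1
bracket: A^-12 - A^-8 + 3A^-4 - 3 + 3A^4 - 4A^8 + 3A^12 - 2A^16 + A^20, w = -4
1 component, writhe -4, over 14 crossings
det 21, colorings 9 of 3^14 — tricolorable
observation: the span of V is 8, forcing >= 8 crossings in any diagram


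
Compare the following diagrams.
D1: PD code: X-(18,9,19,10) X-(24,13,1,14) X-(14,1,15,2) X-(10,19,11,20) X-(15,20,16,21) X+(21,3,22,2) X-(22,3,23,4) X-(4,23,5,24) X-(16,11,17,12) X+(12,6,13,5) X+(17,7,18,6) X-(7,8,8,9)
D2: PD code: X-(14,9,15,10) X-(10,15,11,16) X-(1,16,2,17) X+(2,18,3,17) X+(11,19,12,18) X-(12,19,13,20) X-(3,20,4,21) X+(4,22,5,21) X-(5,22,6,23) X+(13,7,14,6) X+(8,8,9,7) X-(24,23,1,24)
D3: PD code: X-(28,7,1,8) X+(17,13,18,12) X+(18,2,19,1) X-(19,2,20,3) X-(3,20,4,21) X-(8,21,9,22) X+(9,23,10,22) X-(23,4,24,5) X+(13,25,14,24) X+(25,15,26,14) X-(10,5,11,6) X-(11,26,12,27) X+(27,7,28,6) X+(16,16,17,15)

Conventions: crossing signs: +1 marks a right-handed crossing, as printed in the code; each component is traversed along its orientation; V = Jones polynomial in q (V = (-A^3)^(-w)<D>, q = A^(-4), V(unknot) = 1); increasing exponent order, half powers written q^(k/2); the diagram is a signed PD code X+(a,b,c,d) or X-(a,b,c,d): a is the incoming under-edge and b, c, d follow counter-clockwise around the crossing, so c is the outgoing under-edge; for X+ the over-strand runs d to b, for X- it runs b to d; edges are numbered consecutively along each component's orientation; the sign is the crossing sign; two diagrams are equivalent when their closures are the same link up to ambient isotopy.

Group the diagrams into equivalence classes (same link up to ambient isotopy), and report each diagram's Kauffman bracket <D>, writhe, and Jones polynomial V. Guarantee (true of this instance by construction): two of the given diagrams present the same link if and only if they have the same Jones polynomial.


equivalence classes: {D1} | {D2} | {D3}
D1 (bracket A^-14 - A^-10 + 2A^-6 - A^-2 + A^2 - A^6; 12 crossings at w = -6): V = -q^-6 + q^-5 - q^-4 + 2q^-3 - q^-2 + q^-1
V(D2) = 1  [12 crossings, <D> = A^-6, w = -2]
V(D3) = -q^-3 + 2q^-2 - 2q^-1 + 3 - 2q + 2q^2 - q^3  (w 0, c 14, <D> = -A^-12 + 2A^-8 - 2A^-4 + 3 - 2A^4 + 2A^8 - A^12)
observation: V(q) takes 3 values over 3 diagrams, fixing the grouping


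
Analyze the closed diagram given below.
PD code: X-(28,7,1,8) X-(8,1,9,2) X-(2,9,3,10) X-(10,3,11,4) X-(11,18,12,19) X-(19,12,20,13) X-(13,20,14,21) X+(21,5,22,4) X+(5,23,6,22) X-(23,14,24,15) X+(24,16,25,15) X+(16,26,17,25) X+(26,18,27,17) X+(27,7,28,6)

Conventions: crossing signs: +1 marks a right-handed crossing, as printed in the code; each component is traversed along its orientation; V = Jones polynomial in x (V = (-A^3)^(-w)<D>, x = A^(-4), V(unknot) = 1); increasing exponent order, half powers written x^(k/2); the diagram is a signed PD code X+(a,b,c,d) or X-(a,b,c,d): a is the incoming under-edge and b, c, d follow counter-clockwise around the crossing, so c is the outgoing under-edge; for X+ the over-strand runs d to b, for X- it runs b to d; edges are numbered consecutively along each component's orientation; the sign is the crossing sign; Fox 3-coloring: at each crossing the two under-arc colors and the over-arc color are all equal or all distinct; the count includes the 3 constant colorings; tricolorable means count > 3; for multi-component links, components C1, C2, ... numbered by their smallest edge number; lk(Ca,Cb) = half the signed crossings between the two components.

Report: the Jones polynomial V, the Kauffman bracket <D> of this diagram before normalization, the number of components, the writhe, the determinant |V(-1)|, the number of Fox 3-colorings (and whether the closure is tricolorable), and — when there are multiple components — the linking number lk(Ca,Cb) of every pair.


V(x) = -x^-6 + 3x^-5 - 5x^-4 + 6x^-3 - 6x^-2 + 6x^-1 - 4 + 3x - x^2
bracket: -A^-14 + 3A^-10 - 4A^-6 + 6A^-2 - 6A^2 + 6A^6 - 5A^10 + 3A^14 - A^18, w = -2
1 component, writhe -2, over 14 crossings
det 35, colorings 3 of 3^14 — not tricolorable
observation: |V(-1)| = 35: so not tricolorable, since 3 does not divide 35


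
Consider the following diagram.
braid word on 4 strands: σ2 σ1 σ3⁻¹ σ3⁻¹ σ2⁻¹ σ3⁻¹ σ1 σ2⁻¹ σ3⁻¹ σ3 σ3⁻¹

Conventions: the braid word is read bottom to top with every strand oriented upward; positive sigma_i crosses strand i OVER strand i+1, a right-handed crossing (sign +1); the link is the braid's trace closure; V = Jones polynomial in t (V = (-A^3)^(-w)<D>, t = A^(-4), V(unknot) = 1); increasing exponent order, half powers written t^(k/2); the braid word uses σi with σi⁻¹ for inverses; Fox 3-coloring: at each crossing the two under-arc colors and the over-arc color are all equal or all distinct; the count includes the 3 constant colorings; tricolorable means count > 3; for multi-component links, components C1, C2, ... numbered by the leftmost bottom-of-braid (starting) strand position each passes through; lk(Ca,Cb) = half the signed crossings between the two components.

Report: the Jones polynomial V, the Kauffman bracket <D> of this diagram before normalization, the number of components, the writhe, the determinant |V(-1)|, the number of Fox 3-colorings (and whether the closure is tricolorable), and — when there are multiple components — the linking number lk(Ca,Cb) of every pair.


Jones polynomial: V(t) = -t^-6 + 2t^-5 - 2t^-4 + 3t^-3 - 3t^-2 + 2t^-1 - 1 + t
<D> = -A^-13 + A^-9 - 2A^-5 + 3A^-1 - 3A^3 + 2A^7 - 2A^11 + A^15; writhe -3
components 1, writhe -3 (11 crossings)
3-colorings: 9 of 3^11, det 15 — tricolorable
note: the word shrinks to σ2 σ1 σ3⁻¹ σ3⁻¹ σ2⁻¹ σ3⁻¹ σ1 σ2⁻¹ σ3⁻¹ after cancelling


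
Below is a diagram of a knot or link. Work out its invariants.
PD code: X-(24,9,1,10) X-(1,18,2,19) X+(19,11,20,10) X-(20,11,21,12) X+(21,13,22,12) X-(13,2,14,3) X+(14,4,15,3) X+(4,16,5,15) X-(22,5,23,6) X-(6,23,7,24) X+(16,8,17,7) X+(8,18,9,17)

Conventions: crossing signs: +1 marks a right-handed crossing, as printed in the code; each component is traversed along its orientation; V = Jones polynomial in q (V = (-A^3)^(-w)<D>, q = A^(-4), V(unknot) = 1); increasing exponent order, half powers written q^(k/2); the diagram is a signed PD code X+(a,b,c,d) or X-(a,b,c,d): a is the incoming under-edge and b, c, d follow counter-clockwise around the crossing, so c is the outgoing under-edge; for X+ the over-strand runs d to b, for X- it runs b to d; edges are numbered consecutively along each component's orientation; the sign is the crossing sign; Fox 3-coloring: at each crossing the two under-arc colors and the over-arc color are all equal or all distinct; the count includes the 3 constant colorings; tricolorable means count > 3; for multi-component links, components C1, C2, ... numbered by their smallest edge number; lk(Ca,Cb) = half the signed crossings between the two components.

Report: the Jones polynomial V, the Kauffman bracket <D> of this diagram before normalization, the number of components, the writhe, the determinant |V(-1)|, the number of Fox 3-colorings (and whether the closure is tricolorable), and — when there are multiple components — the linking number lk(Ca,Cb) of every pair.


V(q) = -q^-3 + q^-2 - q^-1 + 3 - q + q^2 - q^3
bracket: -A^-12 + A^-8 - A^-4 + 3 - A^4 + A^8 - A^12, w = 0
1 component, writhe 0, over 12 crossings
det 9, colorings 27 of 3^12 — tricolorable
observation: palindromic: swapping q for 1/q fixes V


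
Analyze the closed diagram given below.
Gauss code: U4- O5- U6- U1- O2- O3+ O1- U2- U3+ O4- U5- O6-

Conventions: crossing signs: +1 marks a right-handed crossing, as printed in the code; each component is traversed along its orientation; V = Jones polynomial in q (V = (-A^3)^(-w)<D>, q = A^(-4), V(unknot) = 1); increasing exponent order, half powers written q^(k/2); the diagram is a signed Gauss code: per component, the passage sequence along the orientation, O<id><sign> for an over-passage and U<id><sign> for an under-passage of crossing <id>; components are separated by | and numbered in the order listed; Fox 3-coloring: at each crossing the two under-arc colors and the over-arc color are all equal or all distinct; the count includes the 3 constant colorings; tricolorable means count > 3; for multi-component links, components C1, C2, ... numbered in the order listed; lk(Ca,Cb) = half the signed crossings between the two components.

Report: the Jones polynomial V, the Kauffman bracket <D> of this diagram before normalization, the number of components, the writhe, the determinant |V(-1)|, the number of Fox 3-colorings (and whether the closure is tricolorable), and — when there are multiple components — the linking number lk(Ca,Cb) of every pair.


V(q) = -q^-4 + q^-3 + q^-1
bracket: A^-8 + 1 - A^4, w = -4
1 component, writhe -4, over 6 crossings
det 3, colorings 9 of 3^6 — tricolorable
observation: w = -4 (over 6 crossings) is diagram-only; (-A^3)^(4) removes it from V


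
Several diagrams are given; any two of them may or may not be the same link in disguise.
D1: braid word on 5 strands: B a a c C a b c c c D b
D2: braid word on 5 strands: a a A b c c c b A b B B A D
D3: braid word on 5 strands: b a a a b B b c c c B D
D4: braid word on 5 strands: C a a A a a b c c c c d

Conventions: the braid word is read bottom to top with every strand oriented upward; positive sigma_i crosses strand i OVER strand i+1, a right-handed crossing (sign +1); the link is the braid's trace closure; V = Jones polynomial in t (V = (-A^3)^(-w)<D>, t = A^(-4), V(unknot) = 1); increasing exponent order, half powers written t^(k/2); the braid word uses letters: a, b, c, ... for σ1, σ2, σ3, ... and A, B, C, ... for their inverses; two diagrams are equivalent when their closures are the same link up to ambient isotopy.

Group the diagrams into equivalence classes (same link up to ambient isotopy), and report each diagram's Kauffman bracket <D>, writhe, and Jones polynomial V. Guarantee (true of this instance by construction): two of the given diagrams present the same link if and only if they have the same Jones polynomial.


grouping into links: {D1, D3, D4} | {D2}
V(D1) = t^2 + 2t^4 - 2t^5 + t^6 - 2t^7 + t^8  (w +6, c 12, <D> = A^-14 - 2A^-10 + A^-6 - 2A^-2 + 2A^2 + A^10)
D2 (bracket -A^-10 + A^-6 + A^2; 14 crossings at w = +2): V = t + t^3 - t^4
D3 (bracket A^-14 - 2A^-10 + A^-6 - 2A^-2 + 2A^2 + A^10; 12 crossings at w = +6): V = t^2 + 2t^4 - 2t^5 + t^6 - 2t^7 + t^8
V(D4) = t^2 + 2t^4 - 2t^5 + t^6 - 2t^7 + t^8  (w +8, c 12, <D> = A^-8 - 2A^-4 + 1 - 2A^4 + 2A^8 + A^16)
why: 2 classes among 4 diagrams; unequal V(t) rules out equality


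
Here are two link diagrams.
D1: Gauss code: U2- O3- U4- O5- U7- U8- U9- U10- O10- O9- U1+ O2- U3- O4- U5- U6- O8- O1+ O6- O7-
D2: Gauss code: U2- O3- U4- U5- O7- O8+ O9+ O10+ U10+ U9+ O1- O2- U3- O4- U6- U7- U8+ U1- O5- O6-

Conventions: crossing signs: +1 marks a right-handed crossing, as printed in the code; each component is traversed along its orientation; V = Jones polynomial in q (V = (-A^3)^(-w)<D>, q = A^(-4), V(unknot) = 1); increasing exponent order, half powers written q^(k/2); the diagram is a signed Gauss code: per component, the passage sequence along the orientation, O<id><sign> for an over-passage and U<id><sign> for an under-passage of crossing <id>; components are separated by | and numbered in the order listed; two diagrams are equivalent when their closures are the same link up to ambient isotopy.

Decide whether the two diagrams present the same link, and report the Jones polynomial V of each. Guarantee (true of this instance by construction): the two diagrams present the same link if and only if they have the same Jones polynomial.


equivalent: yes
V(D1) = -q^-7 + q^-6 - q^-5 + q^-4 + q^-2  (w -8, c 10, <D> = A^-16 + A^-8 - A^-4 + 1 - A^4)
V(D2) = -q^-7 + q^-6 - q^-5 + q^-4 + q^-2  [10 crossings, <D> = A^-4 + A^4 - A^8 + A^12 - A^16, w = -4]
key observation: one V(q) for all 2 diagrams — one class (guaranteed)


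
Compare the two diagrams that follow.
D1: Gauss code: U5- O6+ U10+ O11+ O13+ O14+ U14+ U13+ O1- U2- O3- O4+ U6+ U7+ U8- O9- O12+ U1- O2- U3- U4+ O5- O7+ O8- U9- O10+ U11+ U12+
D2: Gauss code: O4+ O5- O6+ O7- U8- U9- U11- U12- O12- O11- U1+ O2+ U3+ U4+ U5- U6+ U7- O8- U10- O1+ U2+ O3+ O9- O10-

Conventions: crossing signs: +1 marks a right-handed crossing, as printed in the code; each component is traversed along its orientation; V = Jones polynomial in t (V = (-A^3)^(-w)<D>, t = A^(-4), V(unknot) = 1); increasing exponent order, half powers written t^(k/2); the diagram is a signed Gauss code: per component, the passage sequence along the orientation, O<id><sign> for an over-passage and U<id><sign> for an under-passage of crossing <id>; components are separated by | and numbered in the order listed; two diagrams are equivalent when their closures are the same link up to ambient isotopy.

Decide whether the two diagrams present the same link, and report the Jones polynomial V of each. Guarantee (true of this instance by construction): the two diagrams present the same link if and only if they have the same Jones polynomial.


equivalent: no
V(D1) = -t^-3 + 2t^-2 - 2t^-1 + 3 - 2t + 2t^2 - t^3  (w +2, c 14, <D> = -A^-6 + 2A^-2 - 2A^2 + 3A^6 - 2A^10 + 2A^14 - A^18)
V(D2) = 1  (w -2, c 12, <D> = A^-6)
why: 2 classes among 2 diagrams; unequal V(t) rules out equality


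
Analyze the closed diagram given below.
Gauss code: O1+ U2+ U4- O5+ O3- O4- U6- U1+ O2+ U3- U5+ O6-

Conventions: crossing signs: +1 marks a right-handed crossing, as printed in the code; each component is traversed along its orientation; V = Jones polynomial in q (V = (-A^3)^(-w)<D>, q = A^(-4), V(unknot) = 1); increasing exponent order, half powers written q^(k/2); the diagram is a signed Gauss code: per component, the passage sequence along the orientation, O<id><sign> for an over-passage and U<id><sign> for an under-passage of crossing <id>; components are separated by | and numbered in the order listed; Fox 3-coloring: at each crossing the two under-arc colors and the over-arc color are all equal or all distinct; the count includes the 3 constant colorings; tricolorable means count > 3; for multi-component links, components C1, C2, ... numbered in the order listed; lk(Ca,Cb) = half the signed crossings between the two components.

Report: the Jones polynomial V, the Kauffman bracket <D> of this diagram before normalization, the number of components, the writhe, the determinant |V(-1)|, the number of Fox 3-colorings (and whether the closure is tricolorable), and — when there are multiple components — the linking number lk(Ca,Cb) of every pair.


V = 1
<D> = 1 (w = 0)
1 component over 6 crossings, w = 0
3 Fox colorings among 3^6, |V(-1)| = 1: not tricolorable
why: w = 0 (over 6 crossings) is diagram-only; (-A^3)^(0) removes it from V


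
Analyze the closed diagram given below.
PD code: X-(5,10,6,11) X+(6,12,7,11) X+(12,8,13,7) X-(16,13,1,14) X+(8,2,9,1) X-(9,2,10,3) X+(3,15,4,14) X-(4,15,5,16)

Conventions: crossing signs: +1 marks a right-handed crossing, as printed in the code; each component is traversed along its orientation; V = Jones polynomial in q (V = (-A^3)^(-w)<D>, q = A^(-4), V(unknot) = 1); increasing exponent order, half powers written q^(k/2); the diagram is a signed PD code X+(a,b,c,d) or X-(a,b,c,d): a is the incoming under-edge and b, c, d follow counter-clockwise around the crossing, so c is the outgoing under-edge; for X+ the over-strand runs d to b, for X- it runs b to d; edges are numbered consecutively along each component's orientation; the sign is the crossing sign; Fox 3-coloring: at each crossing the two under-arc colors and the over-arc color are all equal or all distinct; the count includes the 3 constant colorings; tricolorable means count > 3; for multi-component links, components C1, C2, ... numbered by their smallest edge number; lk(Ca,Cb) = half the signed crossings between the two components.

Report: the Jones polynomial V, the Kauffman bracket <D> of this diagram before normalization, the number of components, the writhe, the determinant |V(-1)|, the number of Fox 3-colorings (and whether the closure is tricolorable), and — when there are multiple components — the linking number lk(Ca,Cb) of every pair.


Jones polynomial: V(q) = 1
<D> = 1; writhe 0
components 1, writhe 0 (8 crossings)
3-colorings: 3 of 3^8, det 1 — not tricolorable
note: det 1 = |V(-1)|; not divisible by 3, so not tricolorable


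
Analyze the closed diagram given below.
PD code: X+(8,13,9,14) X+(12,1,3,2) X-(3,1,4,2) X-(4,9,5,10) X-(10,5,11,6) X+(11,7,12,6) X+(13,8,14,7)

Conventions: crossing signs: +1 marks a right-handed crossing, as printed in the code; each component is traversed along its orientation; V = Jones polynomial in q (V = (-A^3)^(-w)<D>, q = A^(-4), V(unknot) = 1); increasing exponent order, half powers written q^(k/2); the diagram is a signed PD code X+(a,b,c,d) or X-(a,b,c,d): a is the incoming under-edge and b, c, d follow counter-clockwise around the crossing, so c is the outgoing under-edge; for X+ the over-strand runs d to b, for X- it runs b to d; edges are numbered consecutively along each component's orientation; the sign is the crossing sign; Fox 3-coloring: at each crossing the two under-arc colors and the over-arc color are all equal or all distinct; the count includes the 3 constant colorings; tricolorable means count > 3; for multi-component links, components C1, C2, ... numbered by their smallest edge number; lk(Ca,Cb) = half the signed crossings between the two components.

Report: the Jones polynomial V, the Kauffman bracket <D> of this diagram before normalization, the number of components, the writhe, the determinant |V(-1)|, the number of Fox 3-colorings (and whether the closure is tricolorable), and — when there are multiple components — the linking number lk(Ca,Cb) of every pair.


V(q) = 1 + q + q^2 + q^3
bracket: -A^-9 - A^-5 - A^-1 - A^3, w = +1
3 components, writhe +1, over 7 crossings
lk(C1,C2) = 0
linking number lk(C1,C3) = 0
lk(C2,C3): +1
det 0, colorings 9 of 3^8 — tricolorable
observation: span 3 respects span(V) <= c + mu - 1 = 9 for this 3-component diagram


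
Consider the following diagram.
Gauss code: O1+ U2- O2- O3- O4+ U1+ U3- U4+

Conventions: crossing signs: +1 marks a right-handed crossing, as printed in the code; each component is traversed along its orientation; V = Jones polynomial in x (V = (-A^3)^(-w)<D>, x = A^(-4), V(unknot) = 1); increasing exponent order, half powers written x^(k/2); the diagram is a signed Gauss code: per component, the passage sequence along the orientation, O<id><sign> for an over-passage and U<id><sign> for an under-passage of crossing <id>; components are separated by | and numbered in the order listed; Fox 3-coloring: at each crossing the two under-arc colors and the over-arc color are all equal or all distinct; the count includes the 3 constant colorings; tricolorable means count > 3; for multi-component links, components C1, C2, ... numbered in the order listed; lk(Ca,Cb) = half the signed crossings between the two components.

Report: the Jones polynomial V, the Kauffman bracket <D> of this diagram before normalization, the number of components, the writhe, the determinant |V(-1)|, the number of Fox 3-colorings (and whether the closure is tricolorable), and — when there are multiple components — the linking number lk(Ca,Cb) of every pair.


V = 1
<D> = 1 (w = 0)
1 component over 4 crossings, w = 0
3 Fox colorings among 3^4, |V(-1)| = 1: not tricolorable
why: w = 0 shifts under R1 moves; the (-A^3)^(0) factor cancels that in V


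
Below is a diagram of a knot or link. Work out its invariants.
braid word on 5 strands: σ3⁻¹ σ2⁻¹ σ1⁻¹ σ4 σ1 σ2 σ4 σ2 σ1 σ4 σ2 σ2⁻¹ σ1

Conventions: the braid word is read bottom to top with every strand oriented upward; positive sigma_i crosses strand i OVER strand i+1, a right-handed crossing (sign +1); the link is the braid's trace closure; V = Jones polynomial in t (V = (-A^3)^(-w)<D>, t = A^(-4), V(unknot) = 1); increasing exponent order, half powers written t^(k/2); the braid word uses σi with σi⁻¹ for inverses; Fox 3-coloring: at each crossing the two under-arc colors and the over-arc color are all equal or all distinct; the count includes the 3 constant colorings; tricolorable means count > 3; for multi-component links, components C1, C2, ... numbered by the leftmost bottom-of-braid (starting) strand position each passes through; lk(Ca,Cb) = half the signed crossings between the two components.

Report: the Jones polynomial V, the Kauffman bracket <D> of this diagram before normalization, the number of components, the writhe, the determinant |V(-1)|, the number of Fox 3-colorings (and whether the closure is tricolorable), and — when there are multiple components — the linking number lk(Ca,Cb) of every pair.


V(t) = -t^(3/2) - 2t^(7/2) + t^(9/2) - t^(11/2) + t^(13/2)
bracket: -A^-11 + A^-7 - A^-3 + 2A + A^9, w = +5
2 components, writhe +5, over 13 crossings
lk(C1,C2) = +1
det 6, colorings 9 of 3^13 — tricolorable
observation: the span of V is 5, within the link bound 13 + 2 - 1


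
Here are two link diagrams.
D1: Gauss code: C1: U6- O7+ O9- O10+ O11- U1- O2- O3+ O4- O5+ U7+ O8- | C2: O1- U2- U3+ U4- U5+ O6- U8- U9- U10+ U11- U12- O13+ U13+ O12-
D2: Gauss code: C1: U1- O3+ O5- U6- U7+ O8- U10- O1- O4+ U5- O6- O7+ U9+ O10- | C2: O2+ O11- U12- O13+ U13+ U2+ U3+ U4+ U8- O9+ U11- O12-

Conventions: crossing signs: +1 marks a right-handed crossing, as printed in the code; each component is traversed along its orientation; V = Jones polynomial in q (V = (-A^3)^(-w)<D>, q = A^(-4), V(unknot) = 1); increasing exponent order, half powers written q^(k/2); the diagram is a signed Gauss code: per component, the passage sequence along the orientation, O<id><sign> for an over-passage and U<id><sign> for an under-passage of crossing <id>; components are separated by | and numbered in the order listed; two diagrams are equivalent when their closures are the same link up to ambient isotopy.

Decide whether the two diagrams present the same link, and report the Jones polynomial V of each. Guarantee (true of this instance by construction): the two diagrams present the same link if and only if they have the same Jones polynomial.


same link: no
V(D1) = -q^(-9/2) - q^(-5/2) + q^(-3/2) - q^(-1/2)  [13 crossings, <D> = A^-7 - A^-3 + A + A^9, w = -3]
V(D2) = q^(-7/2) - q^(-5/2) + q^(-3/2) - 2q^(-1/2) - q^(3/2)  (w -1, c 13, <D> = A^-9 + 2A^-1 - A^3 + A^7 - A^11)
note: V(q) takes 2 values over 2 diagrams, fixing the grouping


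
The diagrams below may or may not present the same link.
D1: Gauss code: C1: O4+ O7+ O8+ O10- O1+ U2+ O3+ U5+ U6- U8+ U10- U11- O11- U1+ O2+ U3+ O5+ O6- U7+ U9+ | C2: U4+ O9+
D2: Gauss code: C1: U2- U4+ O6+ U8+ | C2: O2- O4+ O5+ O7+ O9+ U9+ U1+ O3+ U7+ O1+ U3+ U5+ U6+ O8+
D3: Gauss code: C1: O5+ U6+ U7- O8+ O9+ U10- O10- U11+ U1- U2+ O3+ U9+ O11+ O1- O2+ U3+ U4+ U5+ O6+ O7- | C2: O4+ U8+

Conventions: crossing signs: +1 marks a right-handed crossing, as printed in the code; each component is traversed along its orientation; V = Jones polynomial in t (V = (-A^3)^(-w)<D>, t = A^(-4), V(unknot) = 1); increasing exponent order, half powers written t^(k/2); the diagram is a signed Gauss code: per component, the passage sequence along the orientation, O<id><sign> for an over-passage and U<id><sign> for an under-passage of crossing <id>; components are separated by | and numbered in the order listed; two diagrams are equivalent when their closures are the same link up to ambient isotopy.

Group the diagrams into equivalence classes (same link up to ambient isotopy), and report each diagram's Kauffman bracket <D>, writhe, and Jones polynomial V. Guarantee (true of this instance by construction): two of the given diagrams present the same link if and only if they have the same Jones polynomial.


classes: {D1, D2, D3}
V(D1) = -t^(3/2) - 2t^(7/2) + t^(9/2) - t^(11/2) + t^(13/2)  [11 crossings, <D> = -A^-11 + A^-7 - A^-3 + 2A + A^9, w = +5]
V(D2) = -t^(3/2) - 2t^(7/2) + t^(9/2) - t^(11/2) + t^(13/2)  [9 crossings, <D> = -A^-5 + A^-1 - A^3 + 2A^7 + A^15, w = +7]
V(D3) = -t^(3/2) - 2t^(7/2) + t^(9/2) - t^(11/2) + t^(13/2)  [11 crossings, <D> = -A^-11 + A^-7 - A^-3 + 2A + A^9, w = +5]
note: one V(t) for all 3 diagrams — one class (guaranteed)


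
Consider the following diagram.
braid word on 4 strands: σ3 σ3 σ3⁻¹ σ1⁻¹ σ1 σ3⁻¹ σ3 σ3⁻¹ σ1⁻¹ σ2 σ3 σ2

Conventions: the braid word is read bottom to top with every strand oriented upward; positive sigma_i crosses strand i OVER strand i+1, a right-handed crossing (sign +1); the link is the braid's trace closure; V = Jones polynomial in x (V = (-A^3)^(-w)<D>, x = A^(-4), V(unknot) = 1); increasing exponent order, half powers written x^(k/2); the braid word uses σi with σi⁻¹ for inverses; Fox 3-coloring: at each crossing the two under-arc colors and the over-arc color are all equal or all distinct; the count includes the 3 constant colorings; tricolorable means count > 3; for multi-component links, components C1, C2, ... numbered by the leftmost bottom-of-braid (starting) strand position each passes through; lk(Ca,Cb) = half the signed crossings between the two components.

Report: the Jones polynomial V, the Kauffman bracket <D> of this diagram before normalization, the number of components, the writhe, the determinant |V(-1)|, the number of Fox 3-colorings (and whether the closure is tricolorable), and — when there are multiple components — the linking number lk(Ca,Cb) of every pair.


Jones polynomial: V(x) = -x^(1/2) - x^(5/2)
<D> = -A^-4 - A^4; writhe +2
components 2, writhe +2 (12 crossings)
linking number lk(C1,C2) = +1
3-colorings: 3 of 3^12, det 2 — not tricolorable
note: summing lk over 1 pair gives +1


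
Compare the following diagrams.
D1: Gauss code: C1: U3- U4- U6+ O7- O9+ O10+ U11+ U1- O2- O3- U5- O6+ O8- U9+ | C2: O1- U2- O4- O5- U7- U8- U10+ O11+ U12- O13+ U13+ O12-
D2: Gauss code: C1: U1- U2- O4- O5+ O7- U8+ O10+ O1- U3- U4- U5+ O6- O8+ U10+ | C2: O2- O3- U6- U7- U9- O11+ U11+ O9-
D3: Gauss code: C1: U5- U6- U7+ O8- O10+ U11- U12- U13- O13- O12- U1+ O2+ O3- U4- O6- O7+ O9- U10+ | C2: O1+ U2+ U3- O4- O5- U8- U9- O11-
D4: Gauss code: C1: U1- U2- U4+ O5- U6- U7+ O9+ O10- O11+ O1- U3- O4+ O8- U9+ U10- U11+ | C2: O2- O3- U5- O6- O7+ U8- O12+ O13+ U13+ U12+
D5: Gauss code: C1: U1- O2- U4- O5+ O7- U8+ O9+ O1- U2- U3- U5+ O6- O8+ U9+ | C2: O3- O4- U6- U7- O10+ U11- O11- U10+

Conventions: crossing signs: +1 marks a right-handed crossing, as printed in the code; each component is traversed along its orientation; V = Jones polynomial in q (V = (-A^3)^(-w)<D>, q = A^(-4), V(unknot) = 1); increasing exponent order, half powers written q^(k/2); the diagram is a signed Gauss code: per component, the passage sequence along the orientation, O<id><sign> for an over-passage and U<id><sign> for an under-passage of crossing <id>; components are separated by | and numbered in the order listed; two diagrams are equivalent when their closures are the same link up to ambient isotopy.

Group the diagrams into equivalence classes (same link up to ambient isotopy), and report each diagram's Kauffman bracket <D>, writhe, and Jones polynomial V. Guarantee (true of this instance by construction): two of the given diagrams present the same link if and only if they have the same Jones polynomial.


equivalence classes: {D1, D2, D3, D4, D5}
D1 (bracket A^-7 - A^-3 + A + A^9; 13 crossings at w = -3): V = -q^(-9/2) - q^(-5/2) + q^(-3/2) - q^(-1/2)
D2 (bracket A^-7 - A^-3 + A + A^9; 11 crossings at w = -3): V = -q^(-9/2) - q^(-5/2) + q^(-3/2) - q^(-1/2)
V(D3) = -q^(-9/2) - q^(-5/2) + q^(-3/2) - q^(-1/2)  [13 crossings, <D> = A^-13 - A^-9 + A^-5 + A^3, w = -5]
V(D4) = -q^(-9/2) - q^(-5/2) + q^(-3/2) - q^(-1/2)  [13 crossings, <D> = A^-1 - A^3 + A^7 + A^15, w = -1]
D5 (bracket A^-7 - A^-3 + A + A^9; 11 crossings at w = -3): V = -q^(-9/2) - q^(-5/2) + q^(-3/2) - q^(-1/2)
key observation: one V(q) for all 5 diagrams — one class (guaranteed)


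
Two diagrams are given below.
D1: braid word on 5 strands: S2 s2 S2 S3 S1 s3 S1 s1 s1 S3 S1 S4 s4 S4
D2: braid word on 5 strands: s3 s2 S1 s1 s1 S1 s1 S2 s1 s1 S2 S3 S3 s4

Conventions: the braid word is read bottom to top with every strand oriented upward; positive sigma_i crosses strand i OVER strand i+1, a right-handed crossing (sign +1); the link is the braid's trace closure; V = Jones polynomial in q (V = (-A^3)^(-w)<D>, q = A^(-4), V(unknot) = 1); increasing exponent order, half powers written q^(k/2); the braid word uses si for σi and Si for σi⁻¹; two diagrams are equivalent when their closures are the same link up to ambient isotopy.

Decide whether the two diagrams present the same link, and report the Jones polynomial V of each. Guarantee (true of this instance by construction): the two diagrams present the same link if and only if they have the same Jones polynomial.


equivalent: no
D1 (bracket A^-12; 14 crossings at w = -4): V = 1
V(D2) = q + q^3 - q^4  [14 crossings, <D> = -A^-10 + A^-6 + A^2, w = +2]
observation: V(q) takes 2 values over 2 diagrams, fixing the grouping


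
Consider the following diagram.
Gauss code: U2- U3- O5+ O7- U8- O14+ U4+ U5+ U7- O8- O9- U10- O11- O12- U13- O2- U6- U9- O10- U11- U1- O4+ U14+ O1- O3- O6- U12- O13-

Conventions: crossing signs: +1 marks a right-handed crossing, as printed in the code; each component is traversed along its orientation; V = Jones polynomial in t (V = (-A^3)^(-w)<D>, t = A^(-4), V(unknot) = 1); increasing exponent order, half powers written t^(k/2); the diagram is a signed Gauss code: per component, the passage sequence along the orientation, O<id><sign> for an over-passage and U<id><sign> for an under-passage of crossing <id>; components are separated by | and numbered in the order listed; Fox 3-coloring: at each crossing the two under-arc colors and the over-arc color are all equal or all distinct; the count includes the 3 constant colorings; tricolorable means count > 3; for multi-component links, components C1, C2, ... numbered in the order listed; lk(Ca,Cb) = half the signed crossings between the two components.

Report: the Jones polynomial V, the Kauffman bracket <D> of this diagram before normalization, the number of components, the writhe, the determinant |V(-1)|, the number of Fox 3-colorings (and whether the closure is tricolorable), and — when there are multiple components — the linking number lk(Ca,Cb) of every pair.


Jones polynomial: V(t) = -t^-8 + t^-7 - t^-6 + 2t^-5 - 2t^-4 + 2t^-3 - t^-2 + t^-1
<D> = A^-20 - A^-16 + 2A^-12 - 2A^-8 + 2A^-4 - 1 + A^4 - A^8; writhe -8
components 1, writhe -8 (14 crossings)
3-colorings: 3 of 3^14, det 11 — not tricolorable
note: w = -8 (over 14 crossings) is diagram-only; (-A^3)^(8) removes it from V


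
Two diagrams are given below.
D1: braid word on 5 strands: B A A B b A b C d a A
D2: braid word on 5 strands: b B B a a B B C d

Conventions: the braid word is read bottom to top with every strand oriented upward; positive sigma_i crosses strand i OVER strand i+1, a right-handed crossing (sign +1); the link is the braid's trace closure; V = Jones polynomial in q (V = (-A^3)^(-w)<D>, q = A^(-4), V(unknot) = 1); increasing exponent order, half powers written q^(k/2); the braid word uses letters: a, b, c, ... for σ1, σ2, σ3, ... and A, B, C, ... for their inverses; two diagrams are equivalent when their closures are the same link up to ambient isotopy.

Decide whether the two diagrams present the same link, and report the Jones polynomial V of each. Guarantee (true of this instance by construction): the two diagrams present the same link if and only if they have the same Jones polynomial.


equivalent: no
V(D1) = q^(-9/2) - q^(-5/2) - q^(-3/2) - q^(-1/2)  (w -3, c 11, <D> = A^-7 + A^-3 + A - A^9)
D2 (bracket A^-9 + 2A^-1 - A^3 + A^7 - A^11; 9 crossings at w = -1): V = q^(-7/2) - q^(-5/2) + q^(-3/2) - 2q^(-1/2) - q^(3/2)
why: 2 classes among 2 diagrams; unequal V(q) rules out equality


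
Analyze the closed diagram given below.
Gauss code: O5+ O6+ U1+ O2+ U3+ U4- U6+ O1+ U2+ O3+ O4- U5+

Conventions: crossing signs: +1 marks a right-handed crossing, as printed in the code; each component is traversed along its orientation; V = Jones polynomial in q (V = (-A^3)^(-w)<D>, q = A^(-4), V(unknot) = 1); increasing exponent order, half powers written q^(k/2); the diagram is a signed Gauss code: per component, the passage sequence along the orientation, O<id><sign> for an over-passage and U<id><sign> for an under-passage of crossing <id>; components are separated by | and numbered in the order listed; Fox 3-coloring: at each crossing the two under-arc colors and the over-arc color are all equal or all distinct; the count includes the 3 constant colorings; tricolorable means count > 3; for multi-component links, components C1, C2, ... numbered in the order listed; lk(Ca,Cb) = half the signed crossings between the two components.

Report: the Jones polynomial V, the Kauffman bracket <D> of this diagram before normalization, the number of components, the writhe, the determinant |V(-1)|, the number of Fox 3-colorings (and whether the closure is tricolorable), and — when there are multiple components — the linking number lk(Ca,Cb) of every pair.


V = q + q^3 - q^4
<D> = -A^-4 + 1 + A^8 (w = +4)
1 component over 6 crossings, w = +4
9 Fox colorings among 3^6, |V(-1)| = 3: tricolorable
why: w = +4 (over 6 crossings) is diagram-only; (-A^3)^(-4) removes it from V


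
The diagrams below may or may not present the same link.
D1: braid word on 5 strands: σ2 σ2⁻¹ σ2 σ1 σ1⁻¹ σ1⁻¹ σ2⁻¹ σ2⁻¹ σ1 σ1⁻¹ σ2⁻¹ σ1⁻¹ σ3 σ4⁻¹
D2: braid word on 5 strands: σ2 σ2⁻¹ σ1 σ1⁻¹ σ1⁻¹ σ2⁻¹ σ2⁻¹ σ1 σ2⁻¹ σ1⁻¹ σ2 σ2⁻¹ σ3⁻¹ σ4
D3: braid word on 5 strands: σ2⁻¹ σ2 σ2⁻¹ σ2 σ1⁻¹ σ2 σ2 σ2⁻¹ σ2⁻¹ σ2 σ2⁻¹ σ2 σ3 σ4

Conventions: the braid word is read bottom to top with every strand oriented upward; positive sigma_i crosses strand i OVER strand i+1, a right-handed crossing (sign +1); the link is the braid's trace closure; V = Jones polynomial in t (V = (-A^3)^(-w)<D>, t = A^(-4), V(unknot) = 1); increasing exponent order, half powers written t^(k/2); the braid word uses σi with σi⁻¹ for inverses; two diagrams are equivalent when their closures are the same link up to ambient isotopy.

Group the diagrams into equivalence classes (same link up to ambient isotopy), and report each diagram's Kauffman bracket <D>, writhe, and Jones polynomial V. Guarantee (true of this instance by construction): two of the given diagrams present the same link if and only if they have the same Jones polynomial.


classes: {D1, D2} | {D3}
V(D1) = -t^-6 + t^-5 - t^-4 + 2t^-3 - t^-2 + t^-1  [14 crossings, <D> = A^-8 - A^-4 + 2 - A^4 + A^8 - A^12, w = -4]
V(D2) = -t^-6 + t^-5 - t^-4 + 2t^-3 - t^-2 + t^-1  (w -4, c 14, <D> = A^-8 - A^-4 + 2 - A^4 + A^8 - A^12)
V(D3) = 1  [14 crossings, <D> = A^6, w = +2]
note: 2 classes among 3 diagrams; unequal V(t) rules out equality


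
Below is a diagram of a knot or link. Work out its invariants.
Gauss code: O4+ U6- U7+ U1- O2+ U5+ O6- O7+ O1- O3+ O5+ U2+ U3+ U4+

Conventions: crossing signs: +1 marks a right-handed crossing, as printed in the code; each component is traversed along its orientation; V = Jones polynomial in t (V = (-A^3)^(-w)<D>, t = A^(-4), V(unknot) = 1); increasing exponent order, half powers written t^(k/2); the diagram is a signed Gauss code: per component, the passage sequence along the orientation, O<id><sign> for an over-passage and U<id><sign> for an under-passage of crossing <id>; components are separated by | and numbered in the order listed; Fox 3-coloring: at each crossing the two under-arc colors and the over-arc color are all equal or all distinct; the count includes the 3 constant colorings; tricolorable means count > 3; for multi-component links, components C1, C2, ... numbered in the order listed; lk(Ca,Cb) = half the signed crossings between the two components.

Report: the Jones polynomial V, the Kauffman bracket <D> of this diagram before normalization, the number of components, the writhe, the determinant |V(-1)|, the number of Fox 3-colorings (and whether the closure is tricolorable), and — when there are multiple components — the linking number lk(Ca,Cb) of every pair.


Jones polynomial: V(t) = 1
<D> = -A^9; writhe +3
components 1, writhe +3 (7 crossings)
3-colorings: 3 of 3^7, det 1 — not tricolorable
note: |V(-1)| = 1: so not tricolorable, since 3 does not divide 1
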